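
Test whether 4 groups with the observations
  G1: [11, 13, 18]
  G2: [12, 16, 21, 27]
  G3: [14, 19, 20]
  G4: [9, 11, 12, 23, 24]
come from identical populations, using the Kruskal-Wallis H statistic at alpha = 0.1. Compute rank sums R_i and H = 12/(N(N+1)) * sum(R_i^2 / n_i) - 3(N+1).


Step 1: Combine all N = 15 observations and assign midranks.
sorted (value, group, rank): (9,G4,1), (11,G1,2.5), (11,G4,2.5), (12,G2,4.5), (12,G4,4.5), (13,G1,6), (14,G3,7), (16,G2,8), (18,G1,9), (19,G3,10), (20,G3,11), (21,G2,12), (23,G4,13), (24,G4,14), (27,G2,15)
Step 2: Sum ranks within each group.
R_1 = 17.5 (n_1 = 3)
R_2 = 39.5 (n_2 = 4)
R_3 = 28 (n_3 = 3)
R_4 = 35 (n_4 = 5)
Step 3: H = 12/(N(N+1)) * sum(R_i^2/n_i) - 3(N+1)
     = 12/(15*16) * (17.5^2/3 + 39.5^2/4 + 28^2/3 + 35^2/5) - 3*16
     = 0.050000 * 998.479 - 48
     = 1.923958.
Step 4: Ties present; correction factor C = 1 - 12/(15^3 - 15) = 0.996429. Corrected H = 1.923958 / 0.996429 = 1.930854.
Step 5: Under H0, H ~ chi^2(3); p-value = 0.586881.
Step 6: alpha = 0.1. fail to reject H0.

H = 1.9309, df = 3, p = 0.586881, fail to reject H0.


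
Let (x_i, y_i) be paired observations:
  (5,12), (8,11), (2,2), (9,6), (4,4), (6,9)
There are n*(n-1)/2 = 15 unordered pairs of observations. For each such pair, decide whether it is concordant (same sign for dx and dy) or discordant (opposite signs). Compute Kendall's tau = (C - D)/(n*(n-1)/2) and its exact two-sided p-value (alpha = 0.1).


Step 1: Enumerate the 15 unordered pairs (i,j) with i<j and classify each by sign(x_j-x_i) * sign(y_j-y_i).
  (1,2):dx=+3,dy=-1->D; (1,3):dx=-3,dy=-10->C; (1,4):dx=+4,dy=-6->D; (1,5):dx=-1,dy=-8->C
  (1,6):dx=+1,dy=-3->D; (2,3):dx=-6,dy=-9->C; (2,4):dx=+1,dy=-5->D; (2,5):dx=-4,dy=-7->C
  (2,6):dx=-2,dy=-2->C; (3,4):dx=+7,dy=+4->C; (3,5):dx=+2,dy=+2->C; (3,6):dx=+4,dy=+7->C
  (4,5):dx=-5,dy=-2->C; (4,6):dx=-3,dy=+3->D; (5,6):dx=+2,dy=+5->C
Step 2: C = 10, D = 5, total pairs = 15.
Step 3: tau = (C - D)/(n(n-1)/2) = (10 - 5)/15 = 0.333333.
Step 4: Exact two-sided p-value (enumerate n! = 720 permutations of y under H0): p = 0.469444.
Step 5: alpha = 0.1. fail to reject H0.

tau_b = 0.3333 (C=10, D=5), p = 0.469444, fail to reject H0.


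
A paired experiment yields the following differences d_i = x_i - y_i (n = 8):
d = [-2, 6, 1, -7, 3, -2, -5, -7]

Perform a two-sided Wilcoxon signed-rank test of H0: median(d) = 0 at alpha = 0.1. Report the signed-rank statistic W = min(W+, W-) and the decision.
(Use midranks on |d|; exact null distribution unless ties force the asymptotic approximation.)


Step 1: Drop any zero differences (none here) and take |d_i|.
|d| = [2, 6, 1, 7, 3, 2, 5, 7]
Step 2: Midrank |d_i| (ties get averaged ranks).
ranks: |2|->2.5, |6|->6, |1|->1, |7|->7.5, |3|->4, |2|->2.5, |5|->5, |7|->7.5
Step 3: Attach original signs; sum ranks with positive sign and with negative sign.
W+ = 6 + 1 + 4 = 11
W- = 2.5 + 7.5 + 2.5 + 5 + 7.5 = 25
(Check: W+ + W- = 36 should equal n(n+1)/2 = 36.)
Step 4: Test statistic W = min(W+, W-) = 11.
Step 5: Ties in |d|, so use the tie-corrected normal approximation.
        E[W] = n(n+1)/4 = 8*9/4 = 18.
        Tie groups: |d|=2 (t=2), |d|=7 (t=2); sum(t^3 - t) = 12.
        Var[W] = n(n+1)(2n+1)/24 - sum(t^3-t)/48 = 1224/24 - 12/48 = 50.75.
        z = (W - E[W]) / sqrt(Var[W]) = (11 - 18) / 7.1239 = -0.9826.
        Two-sided p = 2*Phi(z) = 0.325801.
Step 6: alpha = 0.1. fail to reject H0.

W+ = 11, W- = 25, W = min = 11, p = 0.325801, fail to reject H0.


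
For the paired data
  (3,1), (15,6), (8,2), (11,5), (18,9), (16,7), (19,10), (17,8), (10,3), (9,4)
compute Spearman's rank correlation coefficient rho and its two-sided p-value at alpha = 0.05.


Step 1: Rank x and y separately (midranks; no ties here).
rank(x): 3->1, 15->6, 8->2, 11->5, 18->9, 16->7, 19->10, 17->8, 10->4, 9->3
rank(y): 1->1, 6->6, 2->2, 5->5, 9->9, 7->7, 10->10, 8->8, 3->3, 4->4
Step 2: d_i = R_x(i) - R_y(i); compute d_i^2.
  (1-1)^2=0, (6-6)^2=0, (2-2)^2=0, (5-5)^2=0, (9-9)^2=0, (7-7)^2=0, (10-10)^2=0, (8-8)^2=0, (4-3)^2=1, (3-4)^2=1
sum(d^2) = 2.
Step 3: rho = 1 - 6*2 / (10*(10^2 - 1)) = 1 - 12/990 = 0.987879.
Step 4: Under H0, t = rho * sqrt((n-2)/(1-rho^2)) = 18.0003 ~ t(8).
Step 5: Two-sided p-value from the t-distribution with 8 df = 0.000000.
Step 6: alpha = 0.05. reject H0.

rho = 0.9879, p = 0.000000, reject H0 at alpha = 0.05.


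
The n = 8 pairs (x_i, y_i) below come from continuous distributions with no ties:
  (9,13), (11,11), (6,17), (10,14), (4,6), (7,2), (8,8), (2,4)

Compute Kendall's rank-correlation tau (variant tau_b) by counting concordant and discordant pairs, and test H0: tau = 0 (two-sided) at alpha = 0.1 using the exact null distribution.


Step 1: Enumerate the 28 unordered pairs (i,j) with i<j and classify each by sign(x_j-x_i) * sign(y_j-y_i).
  (1,2):dx=+2,dy=-2->D; (1,3):dx=-3,dy=+4->D; (1,4):dx=+1,dy=+1->C; (1,5):dx=-5,dy=-7->C
  (1,6):dx=-2,dy=-11->C; (1,7):dx=-1,dy=-5->C; (1,8):dx=-7,dy=-9->C; (2,3):dx=-5,dy=+6->D
  (2,4):dx=-1,dy=+3->D; (2,5):dx=-7,dy=-5->C; (2,6):dx=-4,dy=-9->C; (2,7):dx=-3,dy=-3->C
  (2,8):dx=-9,dy=-7->C; (3,4):dx=+4,dy=-3->D; (3,5):dx=-2,dy=-11->C; (3,6):dx=+1,dy=-15->D
  (3,7):dx=+2,dy=-9->D; (3,8):dx=-4,dy=-13->C; (4,5):dx=-6,dy=-8->C; (4,6):dx=-3,dy=-12->C
  (4,7):dx=-2,dy=-6->C; (4,8):dx=-8,dy=-10->C; (5,6):dx=+3,dy=-4->D; (5,7):dx=+4,dy=+2->C
  (5,8):dx=-2,dy=-2->C; (6,7):dx=+1,dy=+6->C; (6,8):dx=-5,dy=+2->D; (7,8):dx=-6,dy=-4->C
Step 2: C = 19, D = 9, total pairs = 28.
Step 3: tau = (C - D)/(n(n-1)/2) = (19 - 9)/28 = 0.357143.
Step 4: Exact two-sided p-value (enumerate n! = 40320 permutations of y under H0): p = 0.275099.
Step 5: alpha = 0.1. fail to reject H0.

tau_b = 0.3571 (C=19, D=9), p = 0.275099, fail to reject H0.


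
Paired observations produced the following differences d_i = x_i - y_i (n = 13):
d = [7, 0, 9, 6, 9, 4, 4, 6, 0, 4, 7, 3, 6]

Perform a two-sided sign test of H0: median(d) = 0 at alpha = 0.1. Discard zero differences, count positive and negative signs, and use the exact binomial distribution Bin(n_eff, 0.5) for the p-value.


Step 1: Discard zero differences. Original n = 13; n_eff = number of nonzero differences = 11.
Nonzero differences (with sign): +7, +9, +6, +9, +4, +4, +6, +4, +7, +3, +6
Step 2: Count signs: positive = 11, negative = 0.
Step 3: Under H0: P(positive) = 0.5, so the number of positives S ~ Bin(11, 0.5).
Step 4: Two-sided exact p-value = sum of Bin(11,0.5) probabilities at or below the observed probability = 0.000977.
Step 5: alpha = 0.1. reject H0.

n_eff = 11, pos = 11, neg = 0, p = 0.000977, reject H0.


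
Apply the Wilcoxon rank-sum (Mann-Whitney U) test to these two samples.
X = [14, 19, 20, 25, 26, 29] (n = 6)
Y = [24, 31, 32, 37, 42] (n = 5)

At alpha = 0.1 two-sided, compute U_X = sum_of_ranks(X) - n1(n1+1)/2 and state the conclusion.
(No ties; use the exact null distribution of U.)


Step 1: Combine and sort all 11 observations; assign midranks.
sorted (value, group): (14,X), (19,X), (20,X), (24,Y), (25,X), (26,X), (29,X), (31,Y), (32,Y), (37,Y), (42,Y)
ranks: 14->1, 19->2, 20->3, 24->4, 25->5, 26->6, 29->7, 31->8, 32->9, 37->10, 42->11
Step 2: Rank sum for X: R1 = 1 + 2 + 3 + 5 + 6 + 7 = 24.
Step 3: U_X = R1 - n1(n1+1)/2 = 24 - 6*7/2 = 24 - 21 = 3.
       U_Y = n1*n2 - U_X = 30 - 3 = 27.
Step 4: No ties, so the exact null distribution of U (based on enumerating the C(11,6) = 462 equally likely rank assignments) gives the two-sided p-value.
Step 5: p-value = 0.030303; compare to alpha = 0.1. reject H0.

U_X = 3, p = 0.030303, reject H0 at alpha = 0.1.


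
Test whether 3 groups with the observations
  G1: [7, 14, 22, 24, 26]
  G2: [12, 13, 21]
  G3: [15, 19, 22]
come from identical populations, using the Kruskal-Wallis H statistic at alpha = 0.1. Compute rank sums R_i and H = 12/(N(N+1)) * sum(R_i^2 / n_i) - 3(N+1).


Step 1: Combine all N = 11 observations and assign midranks.
sorted (value, group, rank): (7,G1,1), (12,G2,2), (13,G2,3), (14,G1,4), (15,G3,5), (19,G3,6), (21,G2,7), (22,G1,8.5), (22,G3,8.5), (24,G1,10), (26,G1,11)
Step 2: Sum ranks within each group.
R_1 = 34.5 (n_1 = 5)
R_2 = 12 (n_2 = 3)
R_3 = 19.5 (n_3 = 3)
Step 3: H = 12/(N(N+1)) * sum(R_i^2/n_i) - 3(N+1)
     = 12/(11*12) * (34.5^2/5 + 12^2/3 + 19.5^2/3) - 3*12
     = 0.090909 * 412.8 - 36
     = 1.527273.
Step 4: Ties present; correction factor C = 1 - 6/(11^3 - 11) = 0.995455. Corrected H = 1.527273 / 0.995455 = 1.534247.
Step 5: Under H0, H ~ chi^2(2); p-value = 0.464347.
Step 6: alpha = 0.1. fail to reject H0.

H = 1.5342, df = 2, p = 0.464347, fail to reject H0.


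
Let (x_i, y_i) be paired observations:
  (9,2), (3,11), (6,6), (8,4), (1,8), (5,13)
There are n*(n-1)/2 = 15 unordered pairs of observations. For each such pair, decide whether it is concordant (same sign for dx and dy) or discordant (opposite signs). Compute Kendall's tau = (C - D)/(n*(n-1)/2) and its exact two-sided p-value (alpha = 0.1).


Step 1: Enumerate the 15 unordered pairs (i,j) with i<j and classify each by sign(x_j-x_i) * sign(y_j-y_i).
  (1,2):dx=-6,dy=+9->D; (1,3):dx=-3,dy=+4->D; (1,4):dx=-1,dy=+2->D; (1,5):dx=-8,dy=+6->D
  (1,6):dx=-4,dy=+11->D; (2,3):dx=+3,dy=-5->D; (2,4):dx=+5,dy=-7->D; (2,5):dx=-2,dy=-3->C
  (2,6):dx=+2,dy=+2->C; (3,4):dx=+2,dy=-2->D; (3,5):dx=-5,dy=+2->D; (3,6):dx=-1,dy=+7->D
  (4,5):dx=-7,dy=+4->D; (4,6):dx=-3,dy=+9->D; (5,6):dx=+4,dy=+5->C
Step 2: C = 3, D = 12, total pairs = 15.
Step 3: tau = (C - D)/(n(n-1)/2) = (3 - 12)/15 = -0.600000.
Step 4: Exact two-sided p-value (enumerate n! = 720 permutations of y under H0): p = 0.136111.
Step 5: alpha = 0.1. fail to reject H0.

tau_b = -0.6000 (C=3, D=12), p = 0.136111, fail to reject H0.


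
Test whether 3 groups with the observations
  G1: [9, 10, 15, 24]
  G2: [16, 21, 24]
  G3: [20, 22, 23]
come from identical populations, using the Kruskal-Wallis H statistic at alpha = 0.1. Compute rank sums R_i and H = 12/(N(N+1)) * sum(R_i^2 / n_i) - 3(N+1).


Step 1: Combine all N = 10 observations and assign midranks.
sorted (value, group, rank): (9,G1,1), (10,G1,2), (15,G1,3), (16,G2,4), (20,G3,5), (21,G2,6), (22,G3,7), (23,G3,8), (24,G1,9.5), (24,G2,9.5)
Step 2: Sum ranks within each group.
R_1 = 15.5 (n_1 = 4)
R_2 = 19.5 (n_2 = 3)
R_3 = 20 (n_3 = 3)
Step 3: H = 12/(N(N+1)) * sum(R_i^2/n_i) - 3(N+1)
     = 12/(10*11) * (15.5^2/4 + 19.5^2/3 + 20^2/3) - 3*11
     = 0.109091 * 320.146 - 33
     = 1.925000.
Step 4: Ties present; correction factor C = 1 - 6/(10^3 - 10) = 0.993939. Corrected H = 1.925000 / 0.993939 = 1.936738.
Step 5: Under H0, H ~ chi^2(2); p-value = 0.379702.
Step 6: alpha = 0.1. fail to reject H0.

H = 1.9367, df = 2, p = 0.379702, fail to reject H0.


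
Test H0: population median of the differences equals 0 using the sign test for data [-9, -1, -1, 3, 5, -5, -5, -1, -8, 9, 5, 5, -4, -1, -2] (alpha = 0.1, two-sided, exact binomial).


Step 1: Discard zero differences. Original n = 15; n_eff = number of nonzero differences = 15.
Nonzero differences (with sign): -9, -1, -1, +3, +5, -5, -5, -1, -8, +9, +5, +5, -4, -1, -2
Step 2: Count signs: positive = 5, negative = 10.
Step 3: Under H0: P(positive) = 0.5, so the number of positives S ~ Bin(15, 0.5).
Step 4: Two-sided exact p-value = sum of Bin(15,0.5) probabilities at or below the observed probability = 0.301758.
Step 5: alpha = 0.1. fail to reject H0.

n_eff = 15, pos = 5, neg = 10, p = 0.301758, fail to reject H0.


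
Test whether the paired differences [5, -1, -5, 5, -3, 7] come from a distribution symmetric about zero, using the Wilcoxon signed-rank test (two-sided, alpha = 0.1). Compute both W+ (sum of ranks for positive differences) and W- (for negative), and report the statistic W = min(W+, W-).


Step 1: Drop any zero differences (none here) and take |d_i|.
|d| = [5, 1, 5, 5, 3, 7]
Step 2: Midrank |d_i| (ties get averaged ranks).
ranks: |5|->4, |1|->1, |5|->4, |5|->4, |3|->2, |7|->6
Step 3: Attach original signs; sum ranks with positive sign and with negative sign.
W+ = 4 + 4 + 6 = 14
W- = 1 + 4 + 2 = 7
(Check: W+ + W- = 21 should equal n(n+1)/2 = 21.)
Step 4: Test statistic W = min(W+, W-) = 7.
Step 5: Ties in |d|, so use the tie-corrected normal approximation.
        E[W] = n(n+1)/4 = 6*7/4 = 10.5.
        Tie groups: |d|=5 (t=3); sum(t^3 - t) = 24.
        Var[W] = n(n+1)(2n+1)/24 - sum(t^3-t)/48 = 546/24 - 24/48 = 22.25.
        z = (W - E[W]) / sqrt(Var[W]) = (7 - 10.5) / 4.7170 = -0.7420.
        Two-sided p = 2*Phi(z) = 0.458088.
Step 6: alpha = 0.1. fail to reject H0.

W+ = 14, W- = 7, W = min = 7, p = 0.458088, fail to reject H0.


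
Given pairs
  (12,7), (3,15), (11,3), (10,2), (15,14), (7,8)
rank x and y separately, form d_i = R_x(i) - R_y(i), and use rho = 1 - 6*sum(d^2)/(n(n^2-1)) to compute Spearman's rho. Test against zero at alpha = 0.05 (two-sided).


Step 1: Rank x and y separately (midranks; no ties here).
rank(x): 12->5, 3->1, 11->4, 10->3, 15->6, 7->2
rank(y): 7->3, 15->6, 3->2, 2->1, 14->5, 8->4
Step 2: d_i = R_x(i) - R_y(i); compute d_i^2.
  (5-3)^2=4, (1-6)^2=25, (4-2)^2=4, (3-1)^2=4, (6-5)^2=1, (2-4)^2=4
sum(d^2) = 42.
Step 3: rho = 1 - 6*42 / (6*(6^2 - 1)) = 1 - 252/210 = -0.200000.
Step 4: Under H0, t = rho * sqrt((n-2)/(1-rho^2)) = -0.4082 ~ t(4).
Step 5: Two-sided p-value from the t-distribution with 4 df = 0.704000.
Step 6: alpha = 0.05. fail to reject H0.

rho = -0.2000, p = 0.704000, fail to reject H0 at alpha = 0.05.


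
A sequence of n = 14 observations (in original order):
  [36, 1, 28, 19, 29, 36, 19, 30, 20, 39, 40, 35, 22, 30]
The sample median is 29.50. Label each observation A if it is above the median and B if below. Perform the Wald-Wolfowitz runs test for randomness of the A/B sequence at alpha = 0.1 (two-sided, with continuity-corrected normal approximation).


Step 1: Compute median = 29.50; label A = above, B = below.
Labels in order: ABBBBABABAAABA  (n_A = 7, n_B = 7)
Step 2: Count runs R = 9.
Step 3: Under H0 (random ordering), E[R] = 2*n_A*n_B/(n_A+n_B) + 1 = 2*7*7/14 + 1 = 8.0000.
        Var[R] = 2*n_A*n_B*(2*n_A*n_B - n_A - n_B) / ((n_A+n_B)^2 * (n_A+n_B-1)) = 8232/2548 = 3.2308.
        SD[R] = 1.7974.
Step 4: Continuity-corrected z = (R - 0.5 - E[R]) / SD[R] = (9 - 0.5 - 8.0000) / 1.7974 = 0.2782.
Step 5: Two-sided p-value via normal approximation = 2*(1 - Phi(|z|)) = 0.780879.
Step 6: alpha = 0.1. fail to reject H0.

R = 9, z = 0.2782, p = 0.780879, fail to reject H0.


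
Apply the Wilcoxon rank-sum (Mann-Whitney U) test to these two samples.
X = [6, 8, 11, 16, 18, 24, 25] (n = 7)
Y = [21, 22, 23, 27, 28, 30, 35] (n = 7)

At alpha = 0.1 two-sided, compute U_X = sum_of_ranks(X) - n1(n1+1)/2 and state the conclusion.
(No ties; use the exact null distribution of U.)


Step 1: Combine and sort all 14 observations; assign midranks.
sorted (value, group): (6,X), (8,X), (11,X), (16,X), (18,X), (21,Y), (22,Y), (23,Y), (24,X), (25,X), (27,Y), (28,Y), (30,Y), (35,Y)
ranks: 6->1, 8->2, 11->3, 16->4, 18->5, 21->6, 22->7, 23->8, 24->9, 25->10, 27->11, 28->12, 30->13, 35->14
Step 2: Rank sum for X: R1 = 1 + 2 + 3 + 4 + 5 + 9 + 10 = 34.
Step 3: U_X = R1 - n1(n1+1)/2 = 34 - 7*8/2 = 34 - 28 = 6.
       U_Y = n1*n2 - U_X = 49 - 6 = 43.
Step 4: No ties, so the exact null distribution of U (based on enumerating the C(14,7) = 3432 equally likely rank assignments) gives the two-sided p-value.
Step 5: p-value = 0.017483; compare to alpha = 0.1. reject H0.

U_X = 6, p = 0.017483, reject H0 at alpha = 0.1.


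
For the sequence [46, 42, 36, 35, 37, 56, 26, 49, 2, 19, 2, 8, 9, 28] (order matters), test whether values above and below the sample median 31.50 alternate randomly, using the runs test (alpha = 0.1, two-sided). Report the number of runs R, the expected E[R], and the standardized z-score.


Step 1: Compute median = 31.50; label A = above, B = below.
Labels in order: AAAAAABABBBBBB  (n_A = 7, n_B = 7)
Step 2: Count runs R = 4.
Step 3: Under H0 (random ordering), E[R] = 2*n_A*n_B/(n_A+n_B) + 1 = 2*7*7/14 + 1 = 8.0000.
        Var[R] = 2*n_A*n_B*(2*n_A*n_B - n_A - n_B) / ((n_A+n_B)^2 * (n_A+n_B-1)) = 8232/2548 = 3.2308.
        SD[R] = 1.7974.
Step 4: Continuity-corrected z = (R + 0.5 - E[R]) / SD[R] = (4 + 0.5 - 8.0000) / 1.7974 = -1.9472.
Step 5: Two-sided p-value via normal approximation = 2*(1 - Phi(|z|)) = 0.051508.
Step 6: alpha = 0.1. reject H0.

R = 4, z = -1.9472, p = 0.051508, reject H0.


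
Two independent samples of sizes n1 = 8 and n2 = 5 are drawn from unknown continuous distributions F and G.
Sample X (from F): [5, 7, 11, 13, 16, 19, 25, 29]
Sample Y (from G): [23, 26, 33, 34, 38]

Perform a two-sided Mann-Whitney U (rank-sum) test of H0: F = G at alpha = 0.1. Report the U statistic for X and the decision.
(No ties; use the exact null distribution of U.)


Step 1: Combine and sort all 13 observations; assign midranks.
sorted (value, group): (5,X), (7,X), (11,X), (13,X), (16,X), (19,X), (23,Y), (25,X), (26,Y), (29,X), (33,Y), (34,Y), (38,Y)
ranks: 5->1, 7->2, 11->3, 13->4, 16->5, 19->6, 23->7, 25->8, 26->9, 29->10, 33->11, 34->12, 38->13
Step 2: Rank sum for X: R1 = 1 + 2 + 3 + 4 + 5 + 6 + 8 + 10 = 39.
Step 3: U_X = R1 - n1(n1+1)/2 = 39 - 8*9/2 = 39 - 36 = 3.
       U_Y = n1*n2 - U_X = 40 - 3 = 37.
Step 4: No ties, so the exact null distribution of U (based on enumerating the C(13,8) = 1287 equally likely rank assignments) gives the two-sided p-value.
Step 5: p-value = 0.010878; compare to alpha = 0.1. reject H0.

U_X = 3, p = 0.010878, reject H0 at alpha = 0.1.


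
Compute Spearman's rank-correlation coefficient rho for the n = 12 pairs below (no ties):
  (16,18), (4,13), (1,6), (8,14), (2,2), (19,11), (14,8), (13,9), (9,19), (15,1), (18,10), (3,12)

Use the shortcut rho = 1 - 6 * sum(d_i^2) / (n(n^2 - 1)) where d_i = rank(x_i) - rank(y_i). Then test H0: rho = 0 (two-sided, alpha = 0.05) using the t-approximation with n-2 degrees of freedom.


Step 1: Rank x and y separately (midranks; no ties here).
rank(x): 16->10, 4->4, 1->1, 8->5, 2->2, 19->12, 14->8, 13->7, 9->6, 15->9, 18->11, 3->3
rank(y): 18->11, 13->9, 6->3, 14->10, 2->2, 11->7, 8->4, 9->5, 19->12, 1->1, 10->6, 12->8
Step 2: d_i = R_x(i) - R_y(i); compute d_i^2.
  (10-11)^2=1, (4-9)^2=25, (1-3)^2=4, (5-10)^2=25, (2-2)^2=0, (12-7)^2=25, (8-4)^2=16, (7-5)^2=4, (6-12)^2=36, (9-1)^2=64, (11-6)^2=25, (3-8)^2=25
sum(d^2) = 250.
Step 3: rho = 1 - 6*250 / (12*(12^2 - 1)) = 1 - 1500/1716 = 0.125874.
Step 4: Under H0, t = rho * sqrt((n-2)/(1-rho^2)) = 0.4012 ~ t(10).
Step 5: Two-sided p-value from the t-distribution with 10 df = 0.696683.
Step 6: alpha = 0.05. fail to reject H0.

rho = 0.1259, p = 0.696683, fail to reject H0 at alpha = 0.05.


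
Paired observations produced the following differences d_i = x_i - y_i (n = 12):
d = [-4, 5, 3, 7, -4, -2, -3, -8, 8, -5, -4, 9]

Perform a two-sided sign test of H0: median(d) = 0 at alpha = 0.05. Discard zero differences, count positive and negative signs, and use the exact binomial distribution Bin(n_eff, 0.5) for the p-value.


Step 1: Discard zero differences. Original n = 12; n_eff = number of nonzero differences = 12.
Nonzero differences (with sign): -4, +5, +3, +7, -4, -2, -3, -8, +8, -5, -4, +9
Step 2: Count signs: positive = 5, negative = 7.
Step 3: Under H0: P(positive) = 0.5, so the number of positives S ~ Bin(12, 0.5).
Step 4: Two-sided exact p-value = sum of Bin(12,0.5) probabilities at or below the observed probability = 0.774414.
Step 5: alpha = 0.05. fail to reject H0.

n_eff = 12, pos = 5, neg = 7, p = 0.774414, fail to reject H0.


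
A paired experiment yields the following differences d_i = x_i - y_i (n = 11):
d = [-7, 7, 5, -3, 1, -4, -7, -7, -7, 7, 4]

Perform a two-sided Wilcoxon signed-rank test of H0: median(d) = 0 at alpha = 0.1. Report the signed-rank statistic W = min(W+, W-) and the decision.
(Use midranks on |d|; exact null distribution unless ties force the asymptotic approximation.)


Step 1: Drop any zero differences (none here) and take |d_i|.
|d| = [7, 7, 5, 3, 1, 4, 7, 7, 7, 7, 4]
Step 2: Midrank |d_i| (ties get averaged ranks).
ranks: |7|->8.5, |7|->8.5, |5|->5, |3|->2, |1|->1, |4|->3.5, |7|->8.5, |7|->8.5, |7|->8.5, |7|->8.5, |4|->3.5
Step 3: Attach original signs; sum ranks with positive sign and with negative sign.
W+ = 8.5 + 5 + 1 + 8.5 + 3.5 = 26.5
W- = 8.5 + 2 + 3.5 + 8.5 + 8.5 + 8.5 = 39.5
(Check: W+ + W- = 66 should equal n(n+1)/2 = 66.)
Step 4: Test statistic W = min(W+, W-) = 26.5.
Step 5: Ties in |d|, so use the tie-corrected normal approximation.
        E[W] = n(n+1)/4 = 11*12/4 = 33.
        Tie groups: |d|=4 (t=2), |d|=7 (t=6); sum(t^3 - t) = 216.
        Var[W] = n(n+1)(2n+1)/24 - sum(t^3-t)/48 = 3036/24 - 216/48 = 122.
        z = (W - E[W]) / sqrt(Var[W]) = (26.5 - 33) / 11.0454 = -0.5885.
        Two-sided p = 2*Phi(z) = 0.556209.
Step 6: alpha = 0.1. fail to reject H0.

W+ = 26.5, W- = 39.5, W = min = 26.5, p = 0.556209, fail to reject H0.


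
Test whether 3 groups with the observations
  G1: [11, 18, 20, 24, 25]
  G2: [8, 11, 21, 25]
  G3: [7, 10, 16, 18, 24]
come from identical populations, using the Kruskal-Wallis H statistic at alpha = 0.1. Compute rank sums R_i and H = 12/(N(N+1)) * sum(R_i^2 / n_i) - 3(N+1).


Step 1: Combine all N = 14 observations and assign midranks.
sorted (value, group, rank): (7,G3,1), (8,G2,2), (10,G3,3), (11,G1,4.5), (11,G2,4.5), (16,G3,6), (18,G1,7.5), (18,G3,7.5), (20,G1,9), (21,G2,10), (24,G1,11.5), (24,G3,11.5), (25,G1,13.5), (25,G2,13.5)
Step 2: Sum ranks within each group.
R_1 = 46 (n_1 = 5)
R_2 = 30 (n_2 = 4)
R_3 = 29 (n_3 = 5)
Step 3: H = 12/(N(N+1)) * sum(R_i^2/n_i) - 3(N+1)
     = 12/(14*15) * (46^2/5 + 30^2/4 + 29^2/5) - 3*15
     = 0.057143 * 816.4 - 45
     = 1.651429.
Step 4: Ties present; correction factor C = 1 - 24/(14^3 - 14) = 0.991209. Corrected H = 1.651429 / 0.991209 = 1.666075.
Step 5: Under H0, H ~ chi^2(2); p-value = 0.434727.
Step 6: alpha = 0.1. fail to reject H0.

H = 1.6661, df = 2, p = 0.434727, fail to reject H0.


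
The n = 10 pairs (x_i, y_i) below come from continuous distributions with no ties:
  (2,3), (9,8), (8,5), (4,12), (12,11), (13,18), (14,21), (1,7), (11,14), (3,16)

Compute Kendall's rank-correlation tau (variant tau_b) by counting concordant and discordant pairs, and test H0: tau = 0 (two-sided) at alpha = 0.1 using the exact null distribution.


Step 1: Enumerate the 45 unordered pairs (i,j) with i<j and classify each by sign(x_j-x_i) * sign(y_j-y_i).
  (1,2):dx=+7,dy=+5->C; (1,3):dx=+6,dy=+2->C; (1,4):dx=+2,dy=+9->C; (1,5):dx=+10,dy=+8->C
  (1,6):dx=+11,dy=+15->C; (1,7):dx=+12,dy=+18->C; (1,8):dx=-1,dy=+4->D; (1,9):dx=+9,dy=+11->C
  (1,10):dx=+1,dy=+13->C; (2,3):dx=-1,dy=-3->C; (2,4):dx=-5,dy=+4->D; (2,5):dx=+3,dy=+3->C
  (2,6):dx=+4,dy=+10->C; (2,7):dx=+5,dy=+13->C; (2,8):dx=-8,dy=-1->C; (2,9):dx=+2,dy=+6->C
  (2,10):dx=-6,dy=+8->D; (3,4):dx=-4,dy=+7->D; (3,5):dx=+4,dy=+6->C; (3,6):dx=+5,dy=+13->C
  (3,7):dx=+6,dy=+16->C; (3,8):dx=-7,dy=+2->D; (3,9):dx=+3,dy=+9->C; (3,10):dx=-5,dy=+11->D
  (4,5):dx=+8,dy=-1->D; (4,6):dx=+9,dy=+6->C; (4,7):dx=+10,dy=+9->C; (4,8):dx=-3,dy=-5->C
  (4,9):dx=+7,dy=+2->C; (4,10):dx=-1,dy=+4->D; (5,6):dx=+1,dy=+7->C; (5,7):dx=+2,dy=+10->C
  (5,8):dx=-11,dy=-4->C; (5,9):dx=-1,dy=+3->D; (5,10):dx=-9,dy=+5->D; (6,7):dx=+1,dy=+3->C
  (6,8):dx=-12,dy=-11->C; (6,9):dx=-2,dy=-4->C; (6,10):dx=-10,dy=-2->C; (7,8):dx=-13,dy=-14->C
  (7,9):dx=-3,dy=-7->C; (7,10):dx=-11,dy=-5->C; (8,9):dx=+10,dy=+7->C; (8,10):dx=+2,dy=+9->C
  (9,10):dx=-8,dy=+2->D
Step 2: C = 34, D = 11, total pairs = 45.
Step 3: tau = (C - D)/(n(n-1)/2) = (34 - 11)/45 = 0.511111.
Step 4: Exact two-sided p-value (enumerate n! = 3628800 permutations of y under H0): p = 0.046623.
Step 5: alpha = 0.1. reject H0.

tau_b = 0.5111 (C=34, D=11), p = 0.046623, reject H0.


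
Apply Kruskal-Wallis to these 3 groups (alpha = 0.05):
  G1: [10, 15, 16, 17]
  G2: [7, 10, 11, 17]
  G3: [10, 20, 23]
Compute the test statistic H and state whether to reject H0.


Step 1: Combine all N = 11 observations and assign midranks.
sorted (value, group, rank): (7,G2,1), (10,G1,3), (10,G2,3), (10,G3,3), (11,G2,5), (15,G1,6), (16,G1,7), (17,G1,8.5), (17,G2,8.5), (20,G3,10), (23,G3,11)
Step 2: Sum ranks within each group.
R_1 = 24.5 (n_1 = 4)
R_2 = 17.5 (n_2 = 4)
R_3 = 24 (n_3 = 3)
Step 3: H = 12/(N(N+1)) * sum(R_i^2/n_i) - 3(N+1)
     = 12/(11*12) * (24.5^2/4 + 17.5^2/4 + 24^2/3) - 3*12
     = 0.090909 * 418.625 - 36
     = 2.056818.
Step 4: Ties present; correction factor C = 1 - 30/(11^3 - 11) = 0.977273. Corrected H = 2.056818 / 0.977273 = 2.104651.
Step 5: Under H0, H ~ chi^2(2); p-value = 0.349125.
Step 6: alpha = 0.05. fail to reject H0.

H = 2.1047, df = 2, p = 0.349125, fail to reject H0.


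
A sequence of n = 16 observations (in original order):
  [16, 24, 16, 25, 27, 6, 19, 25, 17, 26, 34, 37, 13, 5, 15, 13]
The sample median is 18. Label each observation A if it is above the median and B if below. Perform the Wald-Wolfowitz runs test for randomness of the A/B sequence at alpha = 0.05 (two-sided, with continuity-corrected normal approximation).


Step 1: Compute median = 18; label A = above, B = below.
Labels in order: BABAABAABAAABBBB  (n_A = 8, n_B = 8)
Step 2: Count runs R = 9.
Step 3: Under H0 (random ordering), E[R] = 2*n_A*n_B/(n_A+n_B) + 1 = 2*8*8/16 + 1 = 9.0000.
        Var[R] = 2*n_A*n_B*(2*n_A*n_B - n_A - n_B) / ((n_A+n_B)^2 * (n_A+n_B-1)) = 14336/3840 = 3.7333.
        SD[R] = 1.9322.
Step 4: R = E[R], so z = 0 with no continuity correction.
Step 5: Two-sided p-value via normal approximation = 2*(1 - Phi(|z|)) = 1.000000.
Step 6: alpha = 0.05. fail to reject H0.

R = 9, z = 0.0000, p = 1.000000, fail to reject H0.


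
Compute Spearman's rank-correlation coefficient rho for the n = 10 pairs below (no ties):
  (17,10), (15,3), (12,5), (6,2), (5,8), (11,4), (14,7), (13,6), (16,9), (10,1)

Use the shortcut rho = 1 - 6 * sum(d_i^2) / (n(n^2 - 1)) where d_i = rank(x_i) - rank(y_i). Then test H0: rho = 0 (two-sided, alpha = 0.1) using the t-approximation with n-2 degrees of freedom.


Step 1: Rank x and y separately (midranks; no ties here).
rank(x): 17->10, 15->8, 12->5, 6->2, 5->1, 11->4, 14->7, 13->6, 16->9, 10->3
rank(y): 10->10, 3->3, 5->5, 2->2, 8->8, 4->4, 7->7, 6->6, 9->9, 1->1
Step 2: d_i = R_x(i) - R_y(i); compute d_i^2.
  (10-10)^2=0, (8-3)^2=25, (5-5)^2=0, (2-2)^2=0, (1-8)^2=49, (4-4)^2=0, (7-7)^2=0, (6-6)^2=0, (9-9)^2=0, (3-1)^2=4
sum(d^2) = 78.
Step 3: rho = 1 - 6*78 / (10*(10^2 - 1)) = 1 - 468/990 = 0.527273.
Step 4: Under H0, t = rho * sqrt((n-2)/(1-rho^2)) = 1.7552 ~ t(8).
Step 5: Two-sided p-value from the t-distribution with 8 df = 0.117308.
Step 6: alpha = 0.1. fail to reject H0.

rho = 0.5273, p = 0.117308, fail to reject H0 at alpha = 0.1.


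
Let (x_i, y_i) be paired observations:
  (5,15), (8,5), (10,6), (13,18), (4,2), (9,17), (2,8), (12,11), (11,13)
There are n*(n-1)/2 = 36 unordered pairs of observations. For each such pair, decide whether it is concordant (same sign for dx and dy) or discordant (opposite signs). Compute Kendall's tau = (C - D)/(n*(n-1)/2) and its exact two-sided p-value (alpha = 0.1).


Step 1: Enumerate the 36 unordered pairs (i,j) with i<j and classify each by sign(x_j-x_i) * sign(y_j-y_i).
  (1,2):dx=+3,dy=-10->D; (1,3):dx=+5,dy=-9->D; (1,4):dx=+8,dy=+3->C; (1,5):dx=-1,dy=-13->C
  (1,6):dx=+4,dy=+2->C; (1,7):dx=-3,dy=-7->C; (1,8):dx=+7,dy=-4->D; (1,9):dx=+6,dy=-2->D
  (2,3):dx=+2,dy=+1->C; (2,4):dx=+5,dy=+13->C; (2,5):dx=-4,dy=-3->C; (2,6):dx=+1,dy=+12->C
  (2,7):dx=-6,dy=+3->D; (2,8):dx=+4,dy=+6->C; (2,9):dx=+3,dy=+8->C; (3,4):dx=+3,dy=+12->C
  (3,5):dx=-6,dy=-4->C; (3,6):dx=-1,dy=+11->D; (3,7):dx=-8,dy=+2->D; (3,8):dx=+2,dy=+5->C
  (3,9):dx=+1,dy=+7->C; (4,5):dx=-9,dy=-16->C; (4,6):dx=-4,dy=-1->C; (4,7):dx=-11,dy=-10->C
  (4,8):dx=-1,dy=-7->C; (4,9):dx=-2,dy=-5->C; (5,6):dx=+5,dy=+15->C; (5,7):dx=-2,dy=+6->D
  (5,8):dx=+8,dy=+9->C; (5,9):dx=+7,dy=+11->C; (6,7):dx=-7,dy=-9->C; (6,8):dx=+3,dy=-6->D
  (6,9):dx=+2,dy=-4->D; (7,8):dx=+10,dy=+3->C; (7,9):dx=+9,dy=+5->C; (8,9):dx=-1,dy=+2->D
Step 2: C = 25, D = 11, total pairs = 36.
Step 3: tau = (C - D)/(n(n-1)/2) = (25 - 11)/36 = 0.388889.
Step 4: Exact two-sided p-value (enumerate n! = 362880 permutations of y under H0): p = 0.180181.
Step 5: alpha = 0.1. fail to reject H0.

tau_b = 0.3889 (C=25, D=11), p = 0.180181, fail to reject H0.


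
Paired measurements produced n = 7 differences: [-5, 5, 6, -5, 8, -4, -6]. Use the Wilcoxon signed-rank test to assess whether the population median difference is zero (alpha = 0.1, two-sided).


Step 1: Drop any zero differences (none here) and take |d_i|.
|d| = [5, 5, 6, 5, 8, 4, 6]
Step 2: Midrank |d_i| (ties get averaged ranks).
ranks: |5|->3, |5|->3, |6|->5.5, |5|->3, |8|->7, |4|->1, |6|->5.5
Step 3: Attach original signs; sum ranks with positive sign and with negative sign.
W+ = 3 + 5.5 + 7 = 15.5
W- = 3 + 3 + 1 + 5.5 = 12.5
(Check: W+ + W- = 28 should equal n(n+1)/2 = 28.)
Step 4: Test statistic W = min(W+, W-) = 12.5.
Step 5: Ties in |d|, so use the tie-corrected normal approximation.
        E[W] = n(n+1)/4 = 7*8/4 = 14.
        Tie groups: |d|=5 (t=3), |d|=6 (t=2); sum(t^3 - t) = 30.
        Var[W] = n(n+1)(2n+1)/24 - sum(t^3-t)/48 = 840/24 - 30/48 = 34.375.
        z = (W - E[W]) / sqrt(Var[W]) = (12.5 - 14) / 5.8630 = -0.2558.
        Two-sided p = 2*Phi(z) = 0.798074.
Step 6: alpha = 0.1. fail to reject H0.

W+ = 15.5, W- = 12.5, W = min = 12.5, p = 0.798074, fail to reject H0.


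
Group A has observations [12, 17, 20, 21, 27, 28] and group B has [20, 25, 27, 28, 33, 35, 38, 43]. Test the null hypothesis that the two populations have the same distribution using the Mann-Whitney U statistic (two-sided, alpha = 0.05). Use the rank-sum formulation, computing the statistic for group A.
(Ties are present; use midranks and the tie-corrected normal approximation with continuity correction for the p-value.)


Step 1: Combine and sort all 14 observations; assign midranks.
sorted (value, group): (12,X), (17,X), (20,X), (20,Y), (21,X), (25,Y), (27,X), (27,Y), (28,X), (28,Y), (33,Y), (35,Y), (38,Y), (43,Y)
ranks: 12->1, 17->2, 20->3.5, 20->3.5, 21->5, 25->6, 27->7.5, 27->7.5, 28->9.5, 28->9.5, 33->11, 35->12, 38->13, 43->14
Step 2: Rank sum for X: R1 = 1 + 2 + 3.5 + 5 + 7.5 + 9.5 = 28.5.
Step 3: U_X = R1 - n1(n1+1)/2 = 28.5 - 6*7/2 = 28.5 - 21 = 7.5.
       U_Y = n1*n2 - U_X = 48 - 7.5 = 40.5.
Step 4: Ties are present, so use the tie-corrected normal approximation (with continuity correction) for the p-value.
Step 5: p-value = 0.038225; compare to alpha = 0.05. reject H0.

U_X = 7.5, p = 0.038225, reject H0 at alpha = 0.05.


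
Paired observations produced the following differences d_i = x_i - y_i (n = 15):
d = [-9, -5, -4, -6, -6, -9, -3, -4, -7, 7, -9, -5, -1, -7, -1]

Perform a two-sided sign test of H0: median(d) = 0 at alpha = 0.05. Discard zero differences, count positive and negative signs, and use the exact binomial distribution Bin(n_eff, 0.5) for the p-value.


Step 1: Discard zero differences. Original n = 15; n_eff = number of nonzero differences = 15.
Nonzero differences (with sign): -9, -5, -4, -6, -6, -9, -3, -4, -7, +7, -9, -5, -1, -7, -1
Step 2: Count signs: positive = 1, negative = 14.
Step 3: Under H0: P(positive) = 0.5, so the number of positives S ~ Bin(15, 0.5).
Step 4: Two-sided exact p-value = sum of Bin(15,0.5) probabilities at or below the observed probability = 0.000977.
Step 5: alpha = 0.05. reject H0.

n_eff = 15, pos = 1, neg = 14, p = 0.000977, reject H0.


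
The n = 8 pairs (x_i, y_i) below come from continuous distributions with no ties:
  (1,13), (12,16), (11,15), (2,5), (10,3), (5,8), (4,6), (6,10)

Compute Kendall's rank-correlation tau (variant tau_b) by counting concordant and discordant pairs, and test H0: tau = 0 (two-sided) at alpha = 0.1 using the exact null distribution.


Step 1: Enumerate the 28 unordered pairs (i,j) with i<j and classify each by sign(x_j-x_i) * sign(y_j-y_i).
  (1,2):dx=+11,dy=+3->C; (1,3):dx=+10,dy=+2->C; (1,4):dx=+1,dy=-8->D; (1,5):dx=+9,dy=-10->D
  (1,6):dx=+4,dy=-5->D; (1,7):dx=+3,dy=-7->D; (1,8):dx=+5,dy=-3->D; (2,3):dx=-1,dy=-1->C
  (2,4):dx=-10,dy=-11->C; (2,5):dx=-2,dy=-13->C; (2,6):dx=-7,dy=-8->C; (2,7):dx=-8,dy=-10->C
  (2,8):dx=-6,dy=-6->C; (3,4):dx=-9,dy=-10->C; (3,5):dx=-1,dy=-12->C; (3,6):dx=-6,dy=-7->C
  (3,7):dx=-7,dy=-9->C; (3,8):dx=-5,dy=-5->C; (4,5):dx=+8,dy=-2->D; (4,6):dx=+3,dy=+3->C
  (4,7):dx=+2,dy=+1->C; (4,8):dx=+4,dy=+5->C; (5,6):dx=-5,dy=+5->D; (5,7):dx=-6,dy=+3->D
  (5,8):dx=-4,dy=+7->D; (6,7):dx=-1,dy=-2->C; (6,8):dx=+1,dy=+2->C; (7,8):dx=+2,dy=+4->C
Step 2: C = 19, D = 9, total pairs = 28.
Step 3: tau = (C - D)/(n(n-1)/2) = (19 - 9)/28 = 0.357143.
Step 4: Exact two-sided p-value (enumerate n! = 40320 permutations of y under H0): p = 0.275099.
Step 5: alpha = 0.1. fail to reject H0.

tau_b = 0.3571 (C=19, D=9), p = 0.275099, fail to reject H0.


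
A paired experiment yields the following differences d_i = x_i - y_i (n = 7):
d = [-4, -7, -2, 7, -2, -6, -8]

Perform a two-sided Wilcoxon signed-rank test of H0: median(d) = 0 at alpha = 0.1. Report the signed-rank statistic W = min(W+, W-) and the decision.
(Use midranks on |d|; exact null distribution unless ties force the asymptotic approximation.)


Step 1: Drop any zero differences (none here) and take |d_i|.
|d| = [4, 7, 2, 7, 2, 6, 8]
Step 2: Midrank |d_i| (ties get averaged ranks).
ranks: |4|->3, |7|->5.5, |2|->1.5, |7|->5.5, |2|->1.5, |6|->4, |8|->7
Step 3: Attach original signs; sum ranks with positive sign and with negative sign.
W+ = 5.5 = 5.5
W- = 3 + 5.5 + 1.5 + 1.5 + 4 + 7 = 22.5
(Check: W+ + W- = 28 should equal n(n+1)/2 = 28.)
Step 4: Test statistic W = min(W+, W-) = 5.5.
Step 5: Ties in |d|, so use the tie-corrected normal approximation.
        E[W] = n(n+1)/4 = 7*8/4 = 14.
        Tie groups: |d|=2 (t=2), |d|=7 (t=2); sum(t^3 - t) = 12.
        Var[W] = n(n+1)(2n+1)/24 - sum(t^3-t)/48 = 840/24 - 12/48 = 34.75.
        z = (W - E[W]) / sqrt(Var[W]) = (5.5 - 14) / 5.8949 = -1.4419.
        Two-sided p = 2*Phi(z) = 0.149325.
Step 6: alpha = 0.1. fail to reject H0.

W+ = 5.5, W- = 22.5, W = min = 5.5, p = 0.149325, fail to reject H0.


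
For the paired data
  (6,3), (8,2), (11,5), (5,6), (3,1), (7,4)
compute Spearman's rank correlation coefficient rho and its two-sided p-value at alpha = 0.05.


Step 1: Rank x and y separately (midranks; no ties here).
rank(x): 6->3, 8->5, 11->6, 5->2, 3->1, 7->4
rank(y): 3->3, 2->2, 5->5, 6->6, 1->1, 4->4
Step 2: d_i = R_x(i) - R_y(i); compute d_i^2.
  (3-3)^2=0, (5-2)^2=9, (6-5)^2=1, (2-6)^2=16, (1-1)^2=0, (4-4)^2=0
sum(d^2) = 26.
Step 3: rho = 1 - 6*26 / (6*(6^2 - 1)) = 1 - 156/210 = 0.257143.
Step 4: Under H0, t = rho * sqrt((n-2)/(1-rho^2)) = 0.5322 ~ t(4).
Step 5: Two-sided p-value from the t-distribution with 4 df = 0.622787.
Step 6: alpha = 0.05. fail to reject H0.

rho = 0.2571, p = 0.622787, fail to reject H0 at alpha = 0.05.


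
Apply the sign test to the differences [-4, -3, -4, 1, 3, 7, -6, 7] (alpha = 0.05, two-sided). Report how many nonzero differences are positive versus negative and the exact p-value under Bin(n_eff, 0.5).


Step 1: Discard zero differences. Original n = 8; n_eff = number of nonzero differences = 8.
Nonzero differences (with sign): -4, -3, -4, +1, +3, +7, -6, +7
Step 2: Count signs: positive = 4, negative = 4.
Step 3: Under H0: P(positive) = 0.5, so the number of positives S ~ Bin(8, 0.5).
Step 4: Two-sided exact p-value = sum of Bin(8,0.5) probabilities at or below the observed probability = 1.000000.
Step 5: alpha = 0.05. fail to reject H0.

n_eff = 8, pos = 4, neg = 4, p = 1.000000, fail to reject H0.


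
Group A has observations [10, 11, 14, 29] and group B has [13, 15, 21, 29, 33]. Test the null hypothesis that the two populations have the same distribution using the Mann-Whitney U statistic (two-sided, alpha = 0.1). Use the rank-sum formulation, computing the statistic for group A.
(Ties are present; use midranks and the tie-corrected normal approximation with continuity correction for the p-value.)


Step 1: Combine and sort all 9 observations; assign midranks.
sorted (value, group): (10,X), (11,X), (13,Y), (14,X), (15,Y), (21,Y), (29,X), (29,Y), (33,Y)
ranks: 10->1, 11->2, 13->3, 14->4, 15->5, 21->6, 29->7.5, 29->7.5, 33->9
Step 2: Rank sum for X: R1 = 1 + 2 + 4 + 7.5 = 14.5.
Step 3: U_X = R1 - n1(n1+1)/2 = 14.5 - 4*5/2 = 14.5 - 10 = 4.5.
       U_Y = n1*n2 - U_X = 20 - 4.5 = 15.5.
Step 4: Ties are present, so use the tie-corrected normal approximation (with continuity correction) for the p-value.
Step 5: p-value = 0.218742; compare to alpha = 0.1. fail to reject H0.

U_X = 4.5, p = 0.218742, fail to reject H0 at alpha = 0.1.


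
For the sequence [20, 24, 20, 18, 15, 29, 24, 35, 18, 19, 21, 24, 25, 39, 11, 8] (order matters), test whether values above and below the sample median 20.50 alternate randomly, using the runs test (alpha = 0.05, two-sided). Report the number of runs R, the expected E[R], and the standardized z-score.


Step 1: Compute median = 20.50; label A = above, B = below.
Labels in order: BABBBAAABBAAAABB  (n_A = 8, n_B = 8)
Step 2: Count runs R = 7.
Step 3: Under H0 (random ordering), E[R] = 2*n_A*n_B/(n_A+n_B) + 1 = 2*8*8/16 + 1 = 9.0000.
        Var[R] = 2*n_A*n_B*(2*n_A*n_B - n_A - n_B) / ((n_A+n_B)^2 * (n_A+n_B-1)) = 14336/3840 = 3.7333.
        SD[R] = 1.9322.
Step 4: Continuity-corrected z = (R + 0.5 - E[R]) / SD[R] = (7 + 0.5 - 9.0000) / 1.9322 = -0.7763.
Step 5: Two-sided p-value via normal approximation = 2*(1 - Phi(|z|)) = 0.437558.
Step 6: alpha = 0.05. fail to reject H0.

R = 7, z = -0.7763, p = 0.437558, fail to reject H0.


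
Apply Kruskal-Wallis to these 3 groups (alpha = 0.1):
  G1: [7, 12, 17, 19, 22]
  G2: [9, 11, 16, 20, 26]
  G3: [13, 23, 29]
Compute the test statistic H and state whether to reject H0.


Step 1: Combine all N = 13 observations and assign midranks.
sorted (value, group, rank): (7,G1,1), (9,G2,2), (11,G2,3), (12,G1,4), (13,G3,5), (16,G2,6), (17,G1,7), (19,G1,8), (20,G2,9), (22,G1,10), (23,G3,11), (26,G2,12), (29,G3,13)
Step 2: Sum ranks within each group.
R_1 = 30 (n_1 = 5)
R_2 = 32 (n_2 = 5)
R_3 = 29 (n_3 = 3)
Step 3: H = 12/(N(N+1)) * sum(R_i^2/n_i) - 3(N+1)
     = 12/(13*14) * (30^2/5 + 32^2/5 + 29^2/3) - 3*14
     = 0.065934 * 665.133 - 42
     = 1.854945.
Step 4: No ties, so H is used without correction.
Step 5: Under H0, H ~ chi^2(2); p-value = 0.395552.
Step 6: alpha = 0.1. fail to reject H0.

H = 1.8549, df = 2, p = 0.395552, fail to reject H0.


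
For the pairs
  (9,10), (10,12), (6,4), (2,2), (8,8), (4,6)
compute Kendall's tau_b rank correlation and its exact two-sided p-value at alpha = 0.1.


Step 1: Enumerate the 15 unordered pairs (i,j) with i<j and classify each by sign(x_j-x_i) * sign(y_j-y_i).
  (1,2):dx=+1,dy=+2->C; (1,3):dx=-3,dy=-6->C; (1,4):dx=-7,dy=-8->C; (1,5):dx=-1,dy=-2->C
  (1,6):dx=-5,dy=-4->C; (2,3):dx=-4,dy=-8->C; (2,4):dx=-8,dy=-10->C; (2,5):dx=-2,dy=-4->C
  (2,6):dx=-6,dy=-6->C; (3,4):dx=-4,dy=-2->C; (3,5):dx=+2,dy=+4->C; (3,6):dx=-2,dy=+2->D
  (4,5):dx=+6,dy=+6->C; (4,6):dx=+2,dy=+4->C; (5,6):dx=-4,dy=-2->C
Step 2: C = 14, D = 1, total pairs = 15.
Step 3: tau = (C - D)/(n(n-1)/2) = (14 - 1)/15 = 0.866667.
Step 4: Exact two-sided p-value (enumerate n! = 720 permutations of y under H0): p = 0.016667.
Step 5: alpha = 0.1. reject H0.

tau_b = 0.8667 (C=14, D=1), p = 0.016667, reject H0.


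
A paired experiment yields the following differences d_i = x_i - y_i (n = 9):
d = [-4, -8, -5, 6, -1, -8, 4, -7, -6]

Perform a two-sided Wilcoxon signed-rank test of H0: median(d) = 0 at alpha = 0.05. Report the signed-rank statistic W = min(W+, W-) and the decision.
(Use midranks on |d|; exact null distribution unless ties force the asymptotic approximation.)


Step 1: Drop any zero differences (none here) and take |d_i|.
|d| = [4, 8, 5, 6, 1, 8, 4, 7, 6]
Step 2: Midrank |d_i| (ties get averaged ranks).
ranks: |4|->2.5, |8|->8.5, |5|->4, |6|->5.5, |1|->1, |8|->8.5, |4|->2.5, |7|->7, |6|->5.5
Step 3: Attach original signs; sum ranks with positive sign and with negative sign.
W+ = 5.5 + 2.5 = 8
W- = 2.5 + 8.5 + 4 + 1 + 8.5 + 7 + 5.5 = 37
(Check: W+ + W- = 45 should equal n(n+1)/2 = 45.)
Step 4: Test statistic W = min(W+, W-) = 8.
Step 5: Ties in |d|, so use the tie-corrected normal approximation.
        E[W] = n(n+1)/4 = 9*10/4 = 22.5.
        Tie groups: |d|=4 (t=2), |d|=6 (t=2), |d|=8 (t=2); sum(t^3 - t) = 18.
        Var[W] = n(n+1)(2n+1)/24 - sum(t^3-t)/48 = 1710/24 - 18/48 = 70.875.
        z = (W - E[W]) / sqrt(Var[W]) = (8 - 22.5) / 8.4187 = -1.7224.
        Two-sided p = 2*Phi(z) = 0.085006.
Step 6: alpha = 0.05. fail to reject H0.

W+ = 8, W- = 37, W = min = 8, p = 0.085006, fail to reject H0.
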